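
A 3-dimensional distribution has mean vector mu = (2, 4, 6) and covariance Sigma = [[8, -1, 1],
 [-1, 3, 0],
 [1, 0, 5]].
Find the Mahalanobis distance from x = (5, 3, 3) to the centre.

Step 1 — centre the observation: (x - mu) = (3, -1, -3).

Step 2 — invert Sigma (cofactor / det for 3×3, or solve directly):
  Sigma^{-1} = [[0.1339, 0.0446, -0.0268],
 [0.0446, 0.3482, -0.0089],
 [-0.0268, -0.0089, 0.2054]].

Step 3 — form the quadratic (x - mu)^T · Sigma^{-1} · (x - mu):
  Sigma^{-1} · (x - mu) = (0.4375, -0.1875, -0.6875).
  (x - mu)^T · [Sigma^{-1} · (x - mu)] = (3)·(0.4375) + (-1)·(-0.1875) + (-3)·(-0.6875) = 3.5625.

Step 4 — take square root: d = √(3.5625) ≈ 1.8875.

d(x, mu) = √(3.5625) ≈ 1.8875


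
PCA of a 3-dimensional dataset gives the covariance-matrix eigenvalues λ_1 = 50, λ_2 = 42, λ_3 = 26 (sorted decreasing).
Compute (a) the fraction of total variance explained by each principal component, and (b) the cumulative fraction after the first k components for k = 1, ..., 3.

Step 1 — total variance = trace(Sigma) = Σ λ_i = 50 + 42 + 26 = 118.

Step 2 — fraction explained by component i = λ_i / Σ λ:
  PC1: 50/118 = 0.4237
  PC2: 42/118 = 0.3559
  PC3: 26/118 = 0.2203

Step 3 — cumulative fraction after k components = (λ_1 + ... + λ_k) / Σ λ:
  k = 1: 50/118 = 0.4237
  k = 2: (50 + 42)/118 = 92/118 = 0.7797
  k = 3: (50 + 42 + 26)/118 = 118/118 = 1

Summary (fraction, with percent):

explained: PC1 0.4237 (42.37%), PC2 0.3559 (35.59%), PC3 0.2203 (22.03%);  cumulative: 0.4237, 0.7797, 1


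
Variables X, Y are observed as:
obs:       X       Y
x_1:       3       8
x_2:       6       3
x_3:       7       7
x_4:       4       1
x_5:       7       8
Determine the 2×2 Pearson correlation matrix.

Step 1 — column means:
  mean(X) = (3 + 6 + 7 + 4 + 7) / 5 = 27/5 = 5.4
  mean(Y) = (8 + 3 + 7 + 1 + 8) / 5 = 27/5 = 5.4

Step 2 — sample variances and covariances s[i,j] = (1/(n-1)) · Σ_k (x_{k,i} - mean_i) · (x_{k,j} - mean_j), with n-1 = 4:
  s[X,X] = ((-2.4)·(-2.4) + (0.6)·(0.6) + (1.6)·(1.6) + (-1.4)·(-1.4) + (1.6)·(1.6)) / 4 = 13.2/4 = 3.3
  s[X,Y] = ((-2.4)·(2.6) + (0.6)·(-2.4) + (1.6)·(1.6) + (-1.4)·(-4.4) + (1.6)·(2.6)) / 4 = 5.2/4 = 1.3
  s[Y,Y] = ((2.6)·(2.6) + (-2.4)·(-2.4) + (1.6)·(1.6) + (-4.4)·(-4.4) + (2.6)·(2.6)) / 4 = 41.2/4 = 10.3
  Sample standard deviations s_i = √(s[i,i]):
  s(X) = √(3.3) = 1.8166
  s(Y) = √(10.3) = 3.2094

Step 3 — r_{ij} = s_{ij} / (s_i · s_j):
  r[X,X] = 1 (diagonal).
  r[X,Y] = 1.3 / (1.8166 · 3.2094) = 1.3 / 5.8301 = 0.223
  r[Y,Y] = 1 (diagonal).

R is symmetric with unit diagonal. Assembling:

R = [[1, 0.223],
 [0.223, 1]]


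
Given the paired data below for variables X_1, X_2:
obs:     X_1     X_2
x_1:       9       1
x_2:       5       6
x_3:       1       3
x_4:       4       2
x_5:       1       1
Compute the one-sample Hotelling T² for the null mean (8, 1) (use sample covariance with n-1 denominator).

Step 1 — sample mean vector:
  mean(X_1) = (9 + 5 + 1 + 4 + 1) / 5 = 20/5 = 4
  mean(X_2) = (1 + 6 + 3 + 2 + 1) / 5 = 13/5 = 2.6
  x̄ = (4, 2.6),  deviation x̄ - mu_0 = (4, 2.6) - (8, 1) = (-4, 1.6).

Step 2 — sample covariance matrix, S[i,j] = (1/(n-1)) · Σ_k (x_{k,i} - mean_i) · (x_{k,j} - mean_j), divisor n-1 = 4:
  S[X_1,X_1] = ((5)·(5) + (1)·(1) + (-3)·(-3) + (0)·(0) + (-3)·(-3)) / 4 = 44/4 = 11
  S[X_1,X_2] = ((5)·(-1.6) + (1)·(3.4) + (-3)·(0.4) + (0)·(-0.6) + (-3)·(-1.6)) / 4 = -1/4 = -0.25
  S[X_2,X_2] = ((-1.6)·(-1.6) + (3.4)·(3.4) + (0.4)·(0.4) + (-0.6)·(-0.6) + (-1.6)·(-1.6)) / 4 = 17.2/4 = 4.3
  S = [[11, -0.25],
 [-0.25, 4.3]].

Step 3 — invert S. det(S) = 11·4.3 - (-0.25)² = 47.2375.
  S^{-1} = (1/det) · [[d, -b], [-b, a]] = [[0.091, 0.0053],
 [0.0053, 0.2329]].

Step 4 — quadratic form (x̄ - mu_0)^T · S^{-1} · (x̄ - mu_0):
  S^{-1} · (x̄ - mu_0) = (-0.3556, 0.3514),
  (x̄ - mu_0)^T · [...] = (-4)·(-0.3556) + (1.6)·(0.3514) = 1.9849.

Step 5 — scale by n: T² = 5 · 1.9849 = 9.9243.

T² ≈ 9.9243


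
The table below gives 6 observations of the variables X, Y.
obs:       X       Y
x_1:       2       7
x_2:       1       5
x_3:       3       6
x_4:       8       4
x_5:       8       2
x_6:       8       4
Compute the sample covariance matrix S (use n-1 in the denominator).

Step 1 — column means:
  mean(X) = (2 + 1 + 3 + 8 + 8 + 8) / 6 = 30/6 = 5
  mean(Y) = (7 + 5 + 6 + 4 + 2 + 4) / 6 = 28/6 = 4.6667

Step 2 — sample covariance S[i,j] = (1/(n-1)) · Σ_k (x_{k,i} - mean_i) · (x_{k,j} - mean_j), with n-1 = 5.
  S[X,X] = ((-3)·(-3) + (-4)·(-4) + (-2)·(-2) + (3)·(3) + (3)·(3) + (3)·(3)) / 5 = 56/5 = 11.2
  S[X,Y] = ((-3)·(2.3333) + (-4)·(0.3333) + (-2)·(1.3333) + (3)·(-0.6667) + (3)·(-2.6667) + (3)·(-0.6667)) / 5 = -23/5 = -4.6
  S[Y,Y] = ((2.3333)·(2.3333) + (0.3333)·(0.3333) + (1.3333)·(1.3333) + (-0.6667)·(-0.6667) + (-2.6667)·(-2.6667) + (-0.6667)·(-0.6667)) / 5 = 15.3333/5 = 3.0667

S is symmetric (S[j,i] = S[i,j]). Assembling:

S = [[11.2, -4.6],
 [-4.6, 3.0667]]


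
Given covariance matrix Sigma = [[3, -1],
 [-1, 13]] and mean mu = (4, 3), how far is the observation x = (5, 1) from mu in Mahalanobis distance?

Step 1 — centre the observation: (x - mu) = (1, -2).

Step 2 — invert Sigma. det(Sigma) = 3·13 - (-1)² = 38.
  Sigma^{-1} = (1/det) · [[d, -b], [-b, a]] = [[0.3421, 0.0263],
 [0.0263, 0.0789]].

Step 3 — form the quadratic (x - mu)^T · Sigma^{-1} · (x - mu):
  Sigma^{-1} · (x - mu) = (0.2895, -0.1316).
  (x - mu)^T · [Sigma^{-1} · (x - mu)] = (1)·(0.2895) + (-2)·(-0.1316) = 0.5526.

Step 4 — take square root: d = √(0.5526) ≈ 0.7434.

d(x, mu) = √(0.5526) ≈ 0.7434


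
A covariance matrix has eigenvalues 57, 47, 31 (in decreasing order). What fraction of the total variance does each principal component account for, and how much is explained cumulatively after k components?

Step 1 — total variance = trace(Sigma) = Σ λ_i = 57 + 47 + 31 = 135.

Step 2 — fraction explained by component i = λ_i / Σ λ:
  PC1: 57/135 = 0.4222
  PC2: 47/135 = 0.3481
  PC3: 31/135 = 0.2296

Step 3 — cumulative fraction after k components = (λ_1 + ... + λ_k) / Σ λ:
  k = 1: 57/135 = 0.4222
  k = 2: (57 + 47)/135 = 104/135 = 0.7704
  k = 3: (57 + 47 + 31)/135 = 135/135 = 1

Summary (fraction, with percent):

explained: PC1 0.4222 (42.22%), PC2 0.3481 (34.81%), PC3 0.2296 (22.96%);  cumulative: 0.4222, 0.7704, 1


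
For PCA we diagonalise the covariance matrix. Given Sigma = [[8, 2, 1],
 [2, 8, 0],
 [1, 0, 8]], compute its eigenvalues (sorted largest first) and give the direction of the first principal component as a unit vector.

Step 1 — characteristic polynomial p(λ) = det(λI - Sigma) = λ³ - tr·λ² + c_1·λ - det, where tr = trace, c_1 = sum of the principal 2×2 minors, det = det(Sigma):
  tr = 8 + 8 + 8 = 24,
  c_1 = (8·8 - (2)²) + (8·8 - (1)²) + (8·8 - (0)²) = 60 + 63 + 64 = 187,
  det = 8·(8·8 - (0)²) - (2)·((2)·8 - (0)·(1)) + (1)·((2)·(0) - 8·(1)) = 8·(64) - (2)·(16) + (1)·(-8) = 472.
  So p(λ) = λ³ - 24λ² + 187λ - 472.
Step 2 — look for an integer root (rational root theorem: any rational root is an integer divisor of 472). Testing λ = 8:
  p(8) = 512 - 1536 + 1496 - 472 = 0  ✓
  Dividing out (λ - 8): p(λ) = (λ - 8)(λ² - 16λ + 59).
Step 3 — remaining eigenvalues from the quadratic λ² - 16λ + 59 = 0:
  Δ = 16² - 4·59 = 256 - 236 = 20,  λ = (16 ± √20)/2 = (16 ± 4.4721)/2 ≈ 10.2361 or 5.7639.
  Sorted: λ_1 = 10.2361,  λ_2 = 8,  λ_3 = 5.7639  (check: sum = 24 = tr ✓).

Step 4 — unit eigenvector for λ_1 ≈ 10.2361: v spans the null space of (Sigma - λ_1 I), whose rows are
  r_1 = (-2.2361, 2, 1),  r_2 = (2, -2.2361, 0),  r_3 = (1, 0, -2.2361).
  v is orthogonal to every row, so take v ∝ r_1 × r_2 = ((2)·(0) - (1)·(-2.2361), (1)·(2) - (-2.2361)·(0), (-2.2361)·(-2.2361) - (2)·(2)) ≈ (2.2361, 2, 1).
  Let u = (2.2361, 2, 1).
  ||u|| = √((2.2361)² + (2)² + (1)²) = √(10) ≈ 3.1623,  v_1 = u/||u|| ≈ (0.7071, 0.6325, 0.3162) (||v_1|| = 1).

λ_1 = 10.2361,  λ_2 = 8,  λ_3 = 5.7639;  v_1 ≈ (0.7071, 0.6325, 0.3162)


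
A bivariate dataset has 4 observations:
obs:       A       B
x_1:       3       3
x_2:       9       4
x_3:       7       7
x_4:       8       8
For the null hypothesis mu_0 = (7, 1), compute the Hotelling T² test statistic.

Step 1 — sample mean vector:
  mean(A) = (3 + 9 + 7 + 8) / 4 = 27/4 = 6.75
  mean(B) = (3 + 4 + 7 + 8) / 4 = 22/4 = 5.5
  x̄ = (6.75, 5.5),  deviation x̄ - mu_0 = (6.75, 5.5) - (7, 1) = (-0.25, 4.5).

Step 2 — sample covariance matrix, S[i,j] = (1/(n-1)) · Σ_k (x_{k,i} - mean_i) · (x_{k,j} - mean_j), divisor n-1 = 3:
  S[A,A] = ((-3.75)·(-3.75) + (2.25)·(2.25) + (0.25)·(0.25) + (1.25)·(1.25)) / 3 = 20.75/3 = 6.9167
  S[A,B] = ((-3.75)·(-2.5) + (2.25)·(-1.5) + (0.25)·(1.5) + (1.25)·(2.5)) / 3 = 9.5/3 = 3.1667
  S[B,B] = ((-2.5)·(-2.5) + (-1.5)·(-1.5) + (1.5)·(1.5) + (2.5)·(2.5)) / 3 = 17/3 = 5.6667
  S = [[6.9167, 3.1667],
 [3.1667, 5.6667]].

Step 3 — invert S. det(S) = 6.9167·5.6667 - (3.1667)² = 29.1667.
  S^{-1} = (1/det) · [[d, -b], [-b, a]] = [[0.1943, -0.1086],
 [-0.1086, 0.2371]].

Step 4 — quadratic form (x̄ - mu_0)^T · S^{-1} · (x̄ - mu_0):
  S^{-1} · (x̄ - mu_0) = (-0.5371, 1.0943),
  (x̄ - mu_0)^T · [...] = (-0.25)·(-0.5371) + (4.5)·(1.0943) = 5.0586.

Step 5 — scale by n: T² = 4 · 5.0586 = 20.2343.

T² ≈ 20.2343


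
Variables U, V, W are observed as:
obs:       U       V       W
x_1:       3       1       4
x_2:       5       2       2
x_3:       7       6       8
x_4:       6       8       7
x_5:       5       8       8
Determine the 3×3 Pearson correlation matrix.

Step 1 — column means:
  mean(U) = (3 + 5 + 7 + 6 + 5) / 5 = 26/5 = 5.2
  mean(V) = (1 + 2 + 6 + 8 + 8) / 5 = 25/5 = 5
  mean(W) = (4 + 2 + 8 + 7 + 8) / 5 = 29/5 = 5.8

Step 2 — sample variances and covariances s[i,j] = (1/(n-1)) · Σ_k (x_{k,i} - mean_i) · (x_{k,j} - mean_j), with n-1 = 4:
  s[U,U] = ((-2.2)·(-2.2) + (-0.2)·(-0.2) + (1.8)·(1.8) + (0.8)·(0.8) + (-0.2)·(-0.2)) / 4 = 8.8/4 = 2.2
  s[U,V] = ((-2.2)·(-4) + (-0.2)·(-3) + (1.8)·(1) + (0.8)·(3) + (-0.2)·(3)) / 4 = 13/4 = 3.25
  s[U,W] = ((-2.2)·(-1.8) + (-0.2)·(-3.8) + (1.8)·(2.2) + (0.8)·(1.2) + (-0.2)·(2.2)) / 4 = 9.2/4 = 2.3
  s[V,V] = ((-4)·(-4) + (-3)·(-3) + (1)·(1) + (3)·(3) + (3)·(3)) / 4 = 44/4 = 11
  s[V,W] = ((-4)·(-1.8) + (-3)·(-3.8) + (1)·(2.2) + (3)·(1.2) + (3)·(2.2)) / 4 = 31/4 = 7.75
  s[W,W] = ((-1.8)·(-1.8) + (-3.8)·(-3.8) + (2.2)·(2.2) + (1.2)·(1.2) + (2.2)·(2.2)) / 4 = 28.8/4 = 7.2
  Sample standard deviations s_i = √(s[i,i]):
  s(U) = √(2.2) = 1.4832
  s(V) = √(11) = 3.3166
  s(W) = √(7.2) = 2.6833

Step 3 — r_{ij} = s_{ij} / (s_i · s_j):
  r[U,U] = 1 (diagonal).
  r[U,V] = 3.25 / (1.4832 · 3.3166) = 3.25 / 4.9193 = 0.6607
  r[U,W] = 2.3 / (1.4832 · 2.6833) = 2.3 / 3.9799 = 0.5779
  r[V,V] = 1 (diagonal).
  r[V,W] = 7.75 / (3.3166 · 2.6833) = 7.75 / 8.8994 = 0.8708
  r[W,W] = 1 (diagonal).

R is symmetric with unit diagonal. Assembling:

R = [[1, 0.6607, 0.5779],
 [0.6607, 1, 0.8708],
 [0.5779, 0.8708, 1]]


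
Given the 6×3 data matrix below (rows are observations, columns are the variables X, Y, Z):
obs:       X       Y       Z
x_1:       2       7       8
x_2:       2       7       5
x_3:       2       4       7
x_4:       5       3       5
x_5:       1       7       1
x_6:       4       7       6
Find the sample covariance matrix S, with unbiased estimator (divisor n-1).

Step 1 — column means:
  mean(X) = (2 + 2 + 2 + 5 + 1 + 4) / 6 = 16/6 = 2.6667
  mean(Y) = (7 + 7 + 4 + 3 + 7 + 7) / 6 = 35/6 = 5.8333
  mean(Z) = (8 + 5 + 7 + 5 + 1 + 6) / 6 = 32/6 = 5.3333

Step 2 — sample covariance S[i,j] = (1/(n-1)) · Σ_k (x_{k,i} - mean_i) · (x_{k,j} - mean_j), with n-1 = 5.
  S[X,X] = ((-0.6667)·(-0.6667) + (-0.6667)·(-0.6667) + (-0.6667)·(-0.6667) + (2.3333)·(2.3333) + (-1.6667)·(-1.6667) + (1.3333)·(1.3333)) / 5 = 11.3333/5 = 2.2667
  S[X,Y] = ((-0.6667)·(1.1667) + (-0.6667)·(1.1667) + (-0.6667)·(-1.8333) + (2.3333)·(-2.8333) + (-1.6667)·(1.1667) + (1.3333)·(1.1667)) / 5 = -7.3333/5 = -1.4667
  S[X,Z] = ((-0.6667)·(2.6667) + (-0.6667)·(-0.3333) + (-0.6667)·(1.6667) + (2.3333)·(-0.3333) + (-1.6667)·(-4.3333) + (1.3333)·(0.6667)) / 5 = 4.6667/5 = 0.9333
  S[Y,Y] = ((1.1667)·(1.1667) + (1.1667)·(1.1667) + (-1.8333)·(-1.8333) + (-2.8333)·(-2.8333) + (1.1667)·(1.1667) + (1.1667)·(1.1667)) / 5 = 16.8333/5 = 3.3667
  S[Y,Z] = ((1.1667)·(2.6667) + (1.1667)·(-0.3333) + (-1.8333)·(1.6667) + (-2.8333)·(-0.3333) + (1.1667)·(-4.3333) + (1.1667)·(0.6667)) / 5 = -3.6667/5 = -0.7333
  S[Z,Z] = ((2.6667)·(2.6667) + (-0.3333)·(-0.3333) + (1.6667)·(1.6667) + (-0.3333)·(-0.3333) + (-4.3333)·(-4.3333) + (0.6667)·(0.6667)) / 5 = 29.3333/5 = 5.8667

S is symmetric (S[j,i] = S[i,j]). Assembling:

S = [[2.2667, -1.4667, 0.9333],
 [-1.4667, 3.3667, -0.7333],
 [0.9333, -0.7333, 5.8667]]


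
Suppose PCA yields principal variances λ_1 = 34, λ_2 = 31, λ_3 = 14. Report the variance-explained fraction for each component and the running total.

Step 1 — total variance = trace(Sigma) = Σ λ_i = 34 + 31 + 14 = 79.

Step 2 — fraction explained by component i = λ_i / Σ λ:
  PC1: 34/79 = 0.4304
  PC2: 31/79 = 0.3924
  PC3: 14/79 = 0.1772

Step 3 — cumulative fraction after k components = (λ_1 + ... + λ_k) / Σ λ:
  k = 1: 34/79 = 0.4304
  k = 2: (34 + 31)/79 = 65/79 = 0.8228
  k = 3: (34 + 31 + 14)/79 = 79/79 = 1

Summary (fraction, with percent):

explained: PC1 0.4304 (43.04%), PC2 0.3924 (39.24%), PC3 0.1772 (17.72%);  cumulative: 0.4304, 0.8228, 1


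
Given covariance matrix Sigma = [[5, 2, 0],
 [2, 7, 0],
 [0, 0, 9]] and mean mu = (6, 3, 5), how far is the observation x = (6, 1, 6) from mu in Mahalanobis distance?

Step 1 — centre the observation: (x - mu) = (0, -2, 1).

Step 2 — invert Sigma (cofactor / det for 3×3, or solve directly):
  Sigma^{-1} = [[0.2258, -0.0645, 0],
 [-0.0645, 0.1613, 0],
 [0, 0, 0.1111]].

Step 3 — form the quadratic (x - mu)^T · Sigma^{-1} · (x - mu):
  Sigma^{-1} · (x - mu) = (0.129, -0.3226, 0.1111).
  (x - mu)^T · [Sigma^{-1} · (x - mu)] = (0)·(0.129) + (-2)·(-0.3226) + (1)·(0.1111) = 0.7563.

Step 4 — take square root: d = √(0.7563) ≈ 0.8696.

d(x, mu) = √(0.7563) ≈ 0.8696


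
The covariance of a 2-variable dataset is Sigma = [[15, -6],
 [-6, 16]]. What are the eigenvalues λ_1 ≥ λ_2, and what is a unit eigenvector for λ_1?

Step 1 — characteristic polynomial of 2×2 Sigma:
  det(Sigma - λI) = λ² - trace · λ + det = 0.
  trace = 15 + 16 = 31, det = 15·16 - (-6)² = 204.
Step 2 — discriminant:
  Δ = trace² - 4·det = 961 - 816 = 145.
Step 3 — eigenvalues:
  λ = (trace ± √Δ)/2 = (31 ± 12.0416)/2,
  λ_1 = 21.5208,  λ_2 = 9.4792.

Step 4 — unit eigenvector for λ_1: solve (Sigma - λ_1 I)v = 0. First row:
  (15 - 21.5208)·v_x + (-6)·v_y = 0, i.e. (-6.5208)·v_x + (-6)·v_y = 0,
  so v ∝ (b, λ_1 - a) = (-6, 6.5208); multiply by -1 so the first entry is positive: u = (6, -6.5208).
  ||u|| = √((6)² + (-6.5208)²) = √(78.5208) ≈ 8.8612,
  v_1 = u/||u|| ≈ (0.6771, -0.7359) (||v_1|| = 1).

λ_1 = 21.5208,  λ_2 = 9.4792;  v_1 ≈ (0.6771, -0.7359)


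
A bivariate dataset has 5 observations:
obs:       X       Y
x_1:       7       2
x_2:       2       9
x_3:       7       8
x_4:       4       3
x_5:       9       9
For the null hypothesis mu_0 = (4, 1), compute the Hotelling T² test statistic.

Step 1 — sample mean vector:
  mean(X) = (7 + 2 + 7 + 4 + 9) / 5 = 29/5 = 5.8
  mean(Y) = (2 + 9 + 8 + 3 + 9) / 5 = 31/5 = 6.2
  x̄ = (5.8, 6.2),  deviation x̄ - mu_0 = (5.8, 6.2) - (4, 1) = (1.8, 5.2).

Step 2 — sample covariance matrix, S[i,j] = (1/(n-1)) · Σ_k (x_{k,i} - mean_i) · (x_{k,j} - mean_j), divisor n-1 = 4:
  S[X,X] = ((1.2)·(1.2) + (-3.8)·(-3.8) + (1.2)·(1.2) + (-1.8)·(-1.8) + (3.2)·(3.2)) / 4 = 30.8/4 = 7.7
  S[X,Y] = ((1.2)·(-4.2) + (-3.8)·(2.8) + (1.2)·(1.8) + (-1.8)·(-3.2) + (3.2)·(2.8)) / 4 = 1.2/4 = 0.3
  S[Y,Y] = ((-4.2)·(-4.2) + (2.8)·(2.8) + (1.8)·(1.8) + (-3.2)·(-3.2) + (2.8)·(2.8)) / 4 = 46.8/4 = 11.7
  S = [[7.7, 0.3],
 [0.3, 11.7]].

Step 3 — invert S. det(S) = 7.7·11.7 - (0.3)² = 90.
  S^{-1} = (1/det) · [[d, -b], [-b, a]] = [[0.13, -0.0033],
 [-0.0033, 0.0856]].

Step 4 — quadratic form (x̄ - mu_0)^T · S^{-1} · (x̄ - mu_0):
  S^{-1} · (x̄ - mu_0) = (0.2167, 0.4389),
  (x̄ - mu_0)^T · [...] = (1.8)·(0.2167) + (5.2)·(0.4389) = 2.6722.

Step 5 — scale by n: T² = 5 · 2.6722 = 13.3611.

T² ≈ 13.3611


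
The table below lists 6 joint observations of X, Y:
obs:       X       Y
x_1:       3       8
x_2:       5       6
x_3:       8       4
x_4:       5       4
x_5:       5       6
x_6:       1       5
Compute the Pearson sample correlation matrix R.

Step 1 — column means:
  mean(X) = (3 + 5 + 8 + 5 + 5 + 1) / 6 = 27/6 = 4.5
  mean(Y) = (8 + 6 + 4 + 4 + 6 + 5) / 6 = 33/6 = 5.5

Step 2 — sample variances and covariances s[i,j] = (1/(n-1)) · Σ_k (x_{k,i} - mean_i) · (x_{k,j} - mean_j), with n-1 = 5:
  s[X,X] = ((-1.5)·(-1.5) + (0.5)·(0.5) + (3.5)·(3.5) + (0.5)·(0.5) + (0.5)·(0.5) + (-3.5)·(-3.5)) / 5 = 27.5/5 = 5.5
  s[X,Y] = ((-1.5)·(2.5) + (0.5)·(0.5) + (3.5)·(-1.5) + (0.5)·(-1.5) + (0.5)·(0.5) + (-3.5)·(-0.5)) / 5 = -7.5/5 = -1.5
  s[Y,Y] = ((2.5)·(2.5) + (0.5)·(0.5) + (-1.5)·(-1.5) + (-1.5)·(-1.5) + (0.5)·(0.5) + (-0.5)·(-0.5)) / 5 = 11.5/5 = 2.3
  Sample standard deviations s_i = √(s[i,i]):
  s(X) = √(5.5) = 2.3452
  s(Y) = √(2.3) = 1.5166

Step 3 — r_{ij} = s_{ij} / (s_i · s_j):
  r[X,X] = 1 (diagonal).
  r[X,Y] = -1.5 / (2.3452 · 1.5166) = -1.5 / 3.5567 = -0.4217
  r[Y,Y] = 1 (diagonal).

R is symmetric with unit diagonal. Assembling:

R = [[1, -0.4217],
 [-0.4217, 1]]


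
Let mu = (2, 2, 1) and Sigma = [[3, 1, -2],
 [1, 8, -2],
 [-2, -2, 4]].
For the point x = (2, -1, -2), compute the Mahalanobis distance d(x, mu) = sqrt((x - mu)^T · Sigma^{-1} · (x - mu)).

Step 1 — centre the observation: (x - mu) = (0, -3, -3).

Step 2 — invert Sigma (cofactor / det for 3×3, or solve directly):
  Sigma^{-1} = [[0.5, 0, 0.25],
 [0, 0.1429, 0.0714],
 [0.25, 0.0714, 0.4107]].

Step 3 — form the quadratic (x - mu)^T · Sigma^{-1} · (x - mu):
  Sigma^{-1} · (x - mu) = (-0.75, -0.6429, -1.4464).
  (x - mu)^T · [Sigma^{-1} · (x - mu)] = (0)·(-0.75) + (-3)·(-0.6429) + (-3)·(-1.4464) = 6.2679.

Step 4 — take square root: d = √(6.2679) ≈ 2.5036.

d(x, mu) = √(6.2679) ≈ 2.5036


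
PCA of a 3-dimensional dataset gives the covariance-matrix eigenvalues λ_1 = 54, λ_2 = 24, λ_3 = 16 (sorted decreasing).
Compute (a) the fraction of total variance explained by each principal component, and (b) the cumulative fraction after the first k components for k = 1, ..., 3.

Step 1 — total variance = trace(Sigma) = Σ λ_i = 54 + 24 + 16 = 94.

Step 2 — fraction explained by component i = λ_i / Σ λ:
  PC1: 54/94 = 0.5745
  PC2: 24/94 = 0.2553
  PC3: 16/94 = 0.1702

Step 3 — cumulative fraction after k components = (λ_1 + ... + λ_k) / Σ λ:
  k = 1: 54/94 = 0.5745
  k = 2: (54 + 24)/94 = 78/94 = 0.8298
  k = 3: (54 + 24 + 16)/94 = 94/94 = 1

Summary (fraction, with percent):

explained: PC1 0.5745 (57.45%), PC2 0.2553 (25.53%), PC3 0.1702 (17.02%);  cumulative: 0.5745, 0.8298, 1


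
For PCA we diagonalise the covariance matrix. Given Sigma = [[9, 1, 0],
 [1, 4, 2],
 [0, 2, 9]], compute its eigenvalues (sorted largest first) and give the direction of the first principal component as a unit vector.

Step 1 — characteristic polynomial p(λ) = det(λI - Sigma) = λ³ - tr·λ² + c_1·λ - det, where tr = trace, c_1 = sum of the principal 2×2 minors, det = det(Sigma):
  tr = 9 + 4 + 9 = 22,
  c_1 = (9·4 - (1)²) + (9·9 - (0)²) + (4·9 - (2)²) = 35 + 81 + 32 = 148,
  det = 9·(4·9 - (2)²) - (1)·((1)·9 - (2)·(0)) + (0)·((1)·(2) - 4·(0)) = 9·(32) - (1)·(9) + (0)·(2) = 279.
  So p(λ) = λ³ - 22λ² + 148λ - 279.
Step 2 — look for an integer root (rational root theorem: any rational root is an integer divisor of 279). Testing λ = 9:
  p(9) = 729 - 1782 + 1332 - 279 = 0  ✓
  Dividing out (λ - 9): p(λ) = (λ - 9)(λ² - 13λ + 31).
Step 3 — remaining eigenvalues from the quadratic λ² - 13λ + 31 = 0:
  Δ = 13² - 4·31 = 169 - 124 = 45,  λ = (13 ± √45)/2 = (13 ± 6.7082)/2 ≈ 9.8541 or 3.1459.
  Sorted: λ_1 = 9.8541,  λ_2 = 9,  λ_3 = 3.1459  (check: sum = 22 = tr ✓).

Step 4 — unit eigenvector for λ_1 ≈ 9.8541: v spans the null space of (Sigma - λ_1 I), whose rows are
  r_1 = (-0.8541, 1, 0),  r_2 = (1, -5.8541, 2),  r_3 = (0, 2, -0.8541).
  v is orthogonal to every row, so take v ∝ r_1 × r_2 = ((1)·(2) - (0)·(-5.8541), (0)·(1) - (-0.8541)·(2), (-0.8541)·(-5.8541) - (1)·(1)) ≈ (2, 1.7082, 4).
  Let u = (2, 1.7082, 4).
  ||u|| = √((2)² + (1.7082)² + (4)²) = √(22.918) ≈ 4.7873,  v_1 = u/||u|| ≈ (0.4178, 0.3568, 0.8355) (||v_1|| = 1).

λ_1 = 9.8541,  λ_2 = 9,  λ_3 = 3.1459;  v_1 ≈ (0.4178, 0.3568, 0.8355)


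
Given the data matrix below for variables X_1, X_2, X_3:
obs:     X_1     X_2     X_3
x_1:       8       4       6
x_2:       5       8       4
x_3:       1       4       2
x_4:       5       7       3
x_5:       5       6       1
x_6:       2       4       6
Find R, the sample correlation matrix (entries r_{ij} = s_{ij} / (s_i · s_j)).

Step 1 — column means:
  mean(X_1) = (8 + 5 + 1 + 5 + 5 + 2) / 6 = 26/6 = 4.3333
  mean(X_2) = (4 + 8 + 4 + 7 + 6 + 4) / 6 = 33/6 = 5.5
  mean(X_3) = (6 + 4 + 2 + 3 + 1 + 6) / 6 = 22/6 = 3.6667

Step 2 — sample variances and covariances s[i,j] = (1/(n-1)) · Σ_k (x_{k,i} - mean_i) · (x_{k,j} - mean_j), with n-1 = 5:
  s[X_1,X_1] = ((3.6667)·(3.6667) + (0.6667)·(0.6667) + (-3.3333)·(-3.3333) + (0.6667)·(0.6667) + (0.6667)·(0.6667) + (-2.3333)·(-2.3333)) / 5 = 31.3333/5 = 6.2667
  s[X_1,X_2] = ((3.6667)·(-1.5) + (0.6667)·(2.5) + (-3.3333)·(-1.5) + (0.6667)·(1.5) + (0.6667)·(0.5) + (-2.3333)·(-1.5)) / 5 = 6/5 = 1.2
  s[X_1,X_3] = ((3.6667)·(2.3333) + (0.6667)·(0.3333) + (-3.3333)·(-1.6667) + (0.6667)·(-0.6667) + (0.6667)·(-2.6667) + (-2.3333)·(2.3333)) / 5 = 6.6667/5 = 1.3333
  s[X_2,X_2] = ((-1.5)·(-1.5) + (2.5)·(2.5) + (-1.5)·(-1.5) + (1.5)·(1.5) + (0.5)·(0.5) + (-1.5)·(-1.5)) / 5 = 15.5/5 = 3.1
  s[X_2,X_3] = ((-1.5)·(2.3333) + (2.5)·(0.3333) + (-1.5)·(-1.6667) + (1.5)·(-0.6667) + (0.5)·(-2.6667) + (-1.5)·(2.3333)) / 5 = -6/5 = -1.2
  s[X_3,X_3] = ((2.3333)·(2.3333) + (0.3333)·(0.3333) + (-1.6667)·(-1.6667) + (-0.6667)·(-0.6667) + (-2.6667)·(-2.6667) + (2.3333)·(2.3333)) / 5 = 21.3333/5 = 4.2667
  Sample standard deviations s_i = √(s[i,i]):
  s(X_1) = √(6.2667) = 2.5033
  s(X_2) = √(3.1) = 1.7607
  s(X_3) = √(4.2667) = 2.0656

Step 3 — r_{ij} = s_{ij} / (s_i · s_j):
  r[X_1,X_1] = 1 (diagonal).
  r[X_1,X_2] = 1.2 / (2.5033 · 1.7607) = 1.2 / 4.4076 = 0.2723
  r[X_1,X_3] = 1.3333 / (2.5033 · 2.0656) = 1.3333 / 5.1709 = 0.2579
  r[X_2,X_2] = 1 (diagonal).
  r[X_2,X_3] = -1.2 / (1.7607 · 2.0656) = -1.2 / 3.6368 = -0.33
  r[X_3,X_3] = 1 (diagonal).

R is symmetric with unit diagonal. Assembling:

R = [[1, 0.2723, 0.2579],
 [0.2723, 1, -0.33],
 [0.2579, -0.33, 1]]


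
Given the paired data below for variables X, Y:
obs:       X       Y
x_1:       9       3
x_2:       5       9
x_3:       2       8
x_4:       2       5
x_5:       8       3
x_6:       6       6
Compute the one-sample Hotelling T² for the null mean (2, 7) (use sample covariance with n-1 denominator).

Step 1 — sample mean vector:
  mean(X) = (9 + 5 + 2 + 2 + 8 + 6) / 6 = 32/6 = 5.3333
  mean(Y) = (3 + 9 + 8 + 5 + 3 + 6) / 6 = 34/6 = 5.6667
  x̄ = (5.3333, 5.6667),  deviation x̄ - mu_0 = (5.3333, 5.6667) - (2, 7) = (3.3333, -1.3333).

Step 2 — sample covariance matrix, S[i,j] = (1/(n-1)) · Σ_k (x_{k,i} - mean_i) · (x_{k,j} - mean_j), divisor n-1 = 5:
  S[X,X] = ((3.6667)·(3.6667) + (-0.3333)·(-0.3333) + (-3.3333)·(-3.3333) + (-3.3333)·(-3.3333) + (2.6667)·(2.6667) + (0.6667)·(0.6667)) / 5 = 43.3333/5 = 8.6667
  S[X,Y] = ((3.6667)·(-2.6667) + (-0.3333)·(3.3333) + (-3.3333)·(2.3333) + (-3.3333)·(-0.6667) + (2.6667)·(-2.6667) + (0.6667)·(0.3333)) / 5 = -23.3333/5 = -4.6667
  S[Y,Y] = ((-2.6667)·(-2.6667) + (3.3333)·(3.3333) + (2.3333)·(2.3333) + (-0.6667)·(-0.6667) + (-2.6667)·(-2.6667) + (0.3333)·(0.3333)) / 5 = 31.3333/5 = 6.2667
  S = [[8.6667, -4.6667],
 [-4.6667, 6.2667]].

Step 3 — invert S. det(S) = 8.6667·6.2667 - (-4.6667)² = 32.5333.
  S^{-1} = (1/det) · [[d, -b], [-b, a]] = [[0.1926, 0.1434],
 [0.1434, 0.2664]].

Step 4 — quadratic form (x̄ - mu_0)^T · S^{-1} · (x̄ - mu_0):
  S^{-1} · (x̄ - mu_0) = (0.4508, 0.123),
  (x̄ - mu_0)^T · [...] = (3.3333)·(0.4508) + (-1.3333)·(0.123) = 1.3388.

Step 5 — scale by n: T² = 6 · 1.3388 = 8.0328.

T² ≈ 8.0328


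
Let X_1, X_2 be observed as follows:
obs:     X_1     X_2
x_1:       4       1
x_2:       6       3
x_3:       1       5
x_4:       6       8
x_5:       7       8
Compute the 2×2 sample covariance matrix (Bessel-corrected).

Step 1 — column means:
  mean(X_1) = (4 + 6 + 1 + 6 + 7) / 5 = 24/5 = 4.8
  mean(X_2) = (1 + 3 + 5 + 8 + 8) / 5 = 25/5 = 5

Step 2 — sample covariance S[i,j] = (1/(n-1)) · Σ_k (x_{k,i} - mean_i) · (x_{k,j} - mean_j), with n-1 = 4.
  S[X_1,X_1] = ((-0.8)·(-0.8) + (1.2)·(1.2) + (-3.8)·(-3.8) + (1.2)·(1.2) + (2.2)·(2.2)) / 4 = 22.8/4 = 5.7
  S[X_1,X_2] = ((-0.8)·(-4) + (1.2)·(-2) + (-3.8)·(0) + (1.2)·(3) + (2.2)·(3)) / 4 = 11/4 = 2.75
  S[X_2,X_2] = ((-4)·(-4) + (-2)·(-2) + (0)·(0) + (3)·(3) + (3)·(3)) / 4 = 38/4 = 9.5

S is symmetric (S[j,i] = S[i,j]). Assembling:

S = [[5.7, 2.75],
 [2.75, 9.5]]


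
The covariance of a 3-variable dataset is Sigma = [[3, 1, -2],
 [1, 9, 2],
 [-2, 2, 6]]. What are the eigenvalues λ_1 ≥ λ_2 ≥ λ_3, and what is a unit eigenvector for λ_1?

Step 1 — characteristic polynomial p(λ) = det(λI - Sigma) = λ³ - tr·λ² + c_1·λ - det, where tr = trace, c_1 = sum of the principal 2×2 minors, det = det(Sigma):
  tr = 3 + 9 + 6 = 18,
  c_1 = (3·9 - (1)²) + (3·6 - (-2)²) + (9·6 - (2)²) = 26 + 14 + 50 = 90,
  det = 3·(9·6 - (2)²) - (1)·((1)·6 - (2)·(-2)) + (-2)·((1)·(2) - 9·(-2)) = 3·(50) - (1)·(10) + (-2)·(20) = 100.
  So p(λ) = λ³ - 18λ² + 90λ - 100.
Step 2 — look for an integer root (rational root theorem: any rational root is an integer divisor of 100). Testing λ = 10:
  p(10) = 1000 - 1800 + 900 - 100 = 0  ✓
  Dividing out (λ - 10): p(λ) = (λ - 10)(λ² - 8λ + 10).
Step 3 — remaining eigenvalues from the quadratic λ² - 8λ + 10 = 0:
  Δ = 8² - 4·10 = 64 - 40 = 24,  λ = (8 ± √24)/2 = (8 ± 4.899)/2 ≈ 6.4495 or 1.5505.
  Sorted: λ_1 = 10,  λ_2 = 6.4495,  λ_3 = 1.5505  (check: sum = 18 = tr ✓).

Step 4 — unit eigenvector for λ_1 = 10: v spans the null space of (Sigma - λ_1 I), whose rows are
  r_1 = (-7, 1, -2),  r_2 = (1, -1, 2),  r_3 = (-2, 2, -4).
  v is orthogonal to every row, so take v ∝ r_1 × r_2 = ((1)·(2) - (-2)·(-1), (-2)·(1) - (-7)·(2), (-7)·(-1) - (1)·(1)) = (0, 12, 6).
  Rescale (divide by 6): u = (0, 2, 1).
  ||u|| = √((0)² + (2)² + (1)²) = √(5) ≈ 2.2361,  v_1 = u/||u|| ≈ (0, 0.8944, 0.4472) (||v_1|| = 1).

λ_1 = 10,  λ_2 = 6.4495,  λ_3 = 1.5505;  v_1 ≈ (0, 0.8944, 0.4472)


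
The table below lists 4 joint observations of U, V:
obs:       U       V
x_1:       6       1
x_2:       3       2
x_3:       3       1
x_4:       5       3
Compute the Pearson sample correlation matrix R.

Step 1 — column means:
  mean(U) = (6 + 3 + 3 + 5) / 4 = 17/4 = 4.25
  mean(V) = (1 + 2 + 1 + 3) / 4 = 7/4 = 1.75

Step 2 — sample variances and covariances s[i,j] = (1/(n-1)) · Σ_k (x_{k,i} - mean_i) · (x_{k,j} - mean_j), with n-1 = 3:
  s[U,U] = ((1.75)·(1.75) + (-1.25)·(-1.25) + (-1.25)·(-1.25) + (0.75)·(0.75)) / 3 = 6.75/3 = 2.25
  s[U,V] = ((1.75)·(-0.75) + (-1.25)·(0.25) + (-1.25)·(-0.75) + (0.75)·(1.25)) / 3 = 0.25/3 = 0.0833
  s[V,V] = ((-0.75)·(-0.75) + (0.25)·(0.25) + (-0.75)·(-0.75) + (1.25)·(1.25)) / 3 = 2.75/3 = 0.9167
  Sample standard deviations s_i = √(s[i,i]):
  s(U) = √(2.25) = 1.5
  s(V) = √(0.9167) = 0.9574

Step 3 — r_{ij} = s_{ij} / (s_i · s_j):
  r[U,U] = 1 (diagonal).
  r[U,V] = 0.0833 / (1.5 · 0.9574) = 0.0833 / 1.4361 = 0.058
  r[V,V] = 1 (diagonal).

R is symmetric with unit diagonal. Assembling:

R = [[1, 0.058],
 [0.058, 1]]


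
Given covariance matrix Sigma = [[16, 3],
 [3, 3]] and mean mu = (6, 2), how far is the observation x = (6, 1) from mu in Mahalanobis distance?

Step 1 — centre the observation: (x - mu) = (0, -1).

Step 2 — invert Sigma. det(Sigma) = 16·3 - (3)² = 39.
  Sigma^{-1} = (1/det) · [[d, -b], [-b, a]] = [[0.0769, -0.0769],
 [-0.0769, 0.4103]].

Step 3 — form the quadratic (x - mu)^T · Sigma^{-1} · (x - mu):
  Sigma^{-1} · (x - mu) = (0.0769, -0.4103).
  (x - mu)^T · [Sigma^{-1} · (x - mu)] = (0)·(0.0769) + (-1)·(-0.4103) = 0.4103.

Step 4 — take square root: d = √(0.4103) ≈ 0.6405.

d(x, mu) = √(0.4103) ≈ 0.6405


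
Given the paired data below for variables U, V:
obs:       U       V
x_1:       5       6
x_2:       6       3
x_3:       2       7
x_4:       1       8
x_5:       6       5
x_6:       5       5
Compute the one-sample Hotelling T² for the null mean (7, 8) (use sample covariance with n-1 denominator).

Step 1 — sample mean vector:
  mean(U) = (5 + 6 + 2 + 1 + 6 + 5) / 6 = 25/6 = 4.1667
  mean(V) = (6 + 3 + 7 + 8 + 5 + 5) / 6 = 34/6 = 5.6667
  x̄ = (4.1667, 5.6667),  deviation x̄ - mu_0 = (4.1667, 5.6667) - (7, 8) = (-2.8333, -2.3333).

Step 2 — sample covariance matrix, S[i,j] = (1/(n-1)) · Σ_k (x_{k,i} - mean_i) · (x_{k,j} - mean_j), divisor n-1 = 5:
  S[U,U] = ((0.8333)·(0.8333) + (1.8333)·(1.8333) + (-2.1667)·(-2.1667) + (-3.1667)·(-3.1667) + (1.8333)·(1.8333) + (0.8333)·(0.8333)) / 5 = 22.8333/5 = 4.5667
  S[U,V] = ((0.8333)·(0.3333) + (1.8333)·(-2.6667) + (-2.1667)·(1.3333) + (-3.1667)·(2.3333) + (1.8333)·(-0.6667) + (0.8333)·(-0.6667)) / 5 = -16.6667/5 = -3.3333
  S[V,V] = ((0.3333)·(0.3333) + (-2.6667)·(-2.6667) + (1.3333)·(1.3333) + (2.3333)·(2.3333) + (-0.6667)·(-0.6667) + (-0.6667)·(-0.6667)) / 5 = 15.3333/5 = 3.0667
  S = [[4.5667, -3.3333],
 [-3.3333, 3.0667]].

Step 3 — invert S. det(S) = 4.5667·3.0667 - (-3.3333)² = 2.8933.
  S^{-1} = (1/det) · [[d, -b], [-b, a]] = [[1.0599, 1.1521],
 [1.1521, 1.5783]].

Step 4 — quadratic form (x̄ - mu_0)^T · S^{-1} · (x̄ - mu_0):
  S^{-1} · (x̄ - mu_0) = (-5.6912, -6.947),
  (x̄ - mu_0)^T · [...] = (-2.8333)·(-5.6912) + (-2.3333)·(-6.947) = 32.3349.

Step 5 — scale by n: T² = 6 · 32.3349 = 194.0092.

T² ≈ 194.0092


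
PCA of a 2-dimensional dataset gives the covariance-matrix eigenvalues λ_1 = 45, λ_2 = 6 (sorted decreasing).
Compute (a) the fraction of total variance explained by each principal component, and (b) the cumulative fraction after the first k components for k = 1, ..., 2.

Step 1 — total variance = trace(Sigma) = Σ λ_i = 45 + 6 = 51.

Step 2 — fraction explained by component i = λ_i / Σ λ:
  PC1: 45/51 = 0.8824
  PC2: 6/51 = 0.1176

Step 3 — cumulative fraction after k components = (λ_1 + ... + λ_k) / Σ λ:
  k = 1: 45/51 = 0.8824
  k = 2: (45 + 6)/51 = 51/51 = 1

Summary (fraction, with percent):

explained: PC1 0.8824 (88.24%), PC2 0.1176 (11.76%);  cumulative: 0.8824, 1


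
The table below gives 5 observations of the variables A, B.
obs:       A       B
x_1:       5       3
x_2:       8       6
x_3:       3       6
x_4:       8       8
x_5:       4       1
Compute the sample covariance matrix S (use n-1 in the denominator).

Step 1 — column means:
  mean(A) = (5 + 8 + 3 + 8 + 4) / 5 = 28/5 = 5.6
  mean(B) = (3 + 6 + 6 + 8 + 1) / 5 = 24/5 = 4.8

Step 2 — sample covariance S[i,j] = (1/(n-1)) · Σ_k (x_{k,i} - mean_i) · (x_{k,j} - mean_j), with n-1 = 4.
  S[A,A] = ((-0.6)·(-0.6) + (2.4)·(2.4) + (-2.6)·(-2.6) + (2.4)·(2.4) + (-1.6)·(-1.6)) / 4 = 21.2/4 = 5.3
  S[A,B] = ((-0.6)·(-1.8) + (2.4)·(1.2) + (-2.6)·(1.2) + (2.4)·(3.2) + (-1.6)·(-3.8)) / 4 = 14.6/4 = 3.65
  S[B,B] = ((-1.8)·(-1.8) + (1.2)·(1.2) + (1.2)·(1.2) + (3.2)·(3.2) + (-3.8)·(-3.8)) / 4 = 30.8/4 = 7.7

S is symmetric (S[j,i] = S[i,j]). Assembling:

S = [[5.3, 3.65],
 [3.65, 7.7]]


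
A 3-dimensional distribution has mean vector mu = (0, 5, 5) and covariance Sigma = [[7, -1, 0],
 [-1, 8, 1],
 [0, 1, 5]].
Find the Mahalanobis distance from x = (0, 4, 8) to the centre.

Step 1 — centre the observation: (x - mu) = (0, -1, 3).

Step 2 — invert Sigma (cofactor / det for 3×3, or solve directly):
  Sigma^{-1} = [[0.1455, 0.0187, -0.0037],
 [0.0187, 0.1306, -0.0261],
 [-0.0037, -0.0261, 0.2052]].

Step 3 — form the quadratic (x - mu)^T · Sigma^{-1} · (x - mu):
  Sigma^{-1} · (x - mu) = (-0.0299, -0.209, 0.6418).
  (x - mu)^T · [Sigma^{-1} · (x - mu)] = (0)·(-0.0299) + (-1)·(-0.209) + (3)·(0.6418) = 2.1343.

Step 4 — take square root: d = √(2.1343) ≈ 1.4609.

d(x, mu) = √(2.1343) ≈ 1.4609


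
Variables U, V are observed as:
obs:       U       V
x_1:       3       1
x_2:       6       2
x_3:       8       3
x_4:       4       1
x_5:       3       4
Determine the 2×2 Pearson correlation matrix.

Step 1 — column means:
  mean(U) = (3 + 6 + 8 + 4 + 3) / 5 = 24/5 = 4.8
  mean(V) = (1 + 2 + 3 + 1 + 4) / 5 = 11/5 = 2.2

Step 2 — sample variances and covariances s[i,j] = (1/(n-1)) · Σ_k (x_{k,i} - mean_i) · (x_{k,j} - mean_j), with n-1 = 4:
  s[U,U] = ((-1.8)·(-1.8) + (1.2)·(1.2) + (3.2)·(3.2) + (-0.8)·(-0.8) + (-1.8)·(-1.8)) / 4 = 18.8/4 = 4.7
  s[U,V] = ((-1.8)·(-1.2) + (1.2)·(-0.2) + (3.2)·(0.8) + (-0.8)·(-1.2) + (-1.8)·(1.8)) / 4 = 2.2/4 = 0.55
  s[V,V] = ((-1.2)·(-1.2) + (-0.2)·(-0.2) + (0.8)·(0.8) + (-1.2)·(-1.2) + (1.8)·(1.8)) / 4 = 6.8/4 = 1.7
  Sample standard deviations s_i = √(s[i,i]):
  s(U) = √(4.7) = 2.1679
  s(V) = √(1.7) = 1.3038

Step 3 — r_{ij} = s_{ij} / (s_i · s_j):
  r[U,U] = 1 (diagonal).
  r[U,V] = 0.55 / (2.1679 · 1.3038) = 0.55 / 2.8267 = 0.1946
  r[V,V] = 1 (diagonal).

R is symmetric with unit diagonal. Assembling:

R = [[1, 0.1946],
 [0.1946, 1]]


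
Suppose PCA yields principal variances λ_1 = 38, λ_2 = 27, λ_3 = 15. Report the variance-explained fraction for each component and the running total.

Step 1 — total variance = trace(Sigma) = Σ λ_i = 38 + 27 + 15 = 80.

Step 2 — fraction explained by component i = λ_i / Σ λ:
  PC1: 38/80 = 0.475
  PC2: 27/80 = 0.3375
  PC3: 15/80 = 0.1875

Step 3 — cumulative fraction after k components = (λ_1 + ... + λ_k) / Σ λ:
  k = 1: 38/80 = 0.475
  k = 2: (38 + 27)/80 = 65/80 = 0.8125
  k = 3: (38 + 27 + 15)/80 = 80/80 = 1

Summary (fraction, with percent):

explained: PC1 0.475 (47.5%), PC2 0.3375 (33.75%), PC3 0.1875 (18.75%);  cumulative: 0.475, 0.8125, 1


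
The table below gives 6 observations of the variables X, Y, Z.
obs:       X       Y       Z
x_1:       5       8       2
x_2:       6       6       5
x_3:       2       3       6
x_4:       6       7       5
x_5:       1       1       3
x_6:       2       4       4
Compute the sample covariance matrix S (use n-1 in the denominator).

Step 1 — column means:
  mean(X) = (5 + 6 + 2 + 6 + 1 + 2) / 6 = 22/6 = 3.6667
  mean(Y) = (8 + 6 + 3 + 7 + 1 + 4) / 6 = 29/6 = 4.8333
  mean(Z) = (2 + 5 + 6 + 5 + 3 + 4) / 6 = 25/6 = 4.1667

Step 2 — sample covariance S[i,j] = (1/(n-1)) · Σ_k (x_{k,i} - mean_i) · (x_{k,j} - mean_j), with n-1 = 5.
  S[X,X] = ((1.3333)·(1.3333) + (2.3333)·(2.3333) + (-1.6667)·(-1.6667) + (2.3333)·(2.3333) + (-2.6667)·(-2.6667) + (-1.6667)·(-1.6667)) / 5 = 25.3333/5 = 5.0667
  S[X,Y] = ((1.3333)·(3.1667) + (2.3333)·(1.1667) + (-1.6667)·(-1.8333) + (2.3333)·(2.1667) + (-2.6667)·(-3.8333) + (-1.6667)·(-0.8333)) / 5 = 26.6667/5 = 5.3333
  S[X,Z] = ((1.3333)·(-2.1667) + (2.3333)·(0.8333) + (-1.6667)·(1.8333) + (2.3333)·(0.8333) + (-2.6667)·(-1.1667) + (-1.6667)·(-0.1667)) / 5 = 1.3333/5 = 0.2667
  S[Y,Y] = ((3.1667)·(3.1667) + (1.1667)·(1.1667) + (-1.8333)·(-1.8333) + (2.1667)·(2.1667) + (-3.8333)·(-3.8333) + (-0.8333)·(-0.8333)) / 5 = 34.8333/5 = 6.9667
  S[Y,Z] = ((3.1667)·(-2.1667) + (1.1667)·(0.8333) + (-1.8333)·(1.8333) + (2.1667)·(0.8333) + (-3.8333)·(-1.1667) + (-0.8333)·(-0.1667)) / 5 = -2.8333/5 = -0.5667
  S[Z,Z] = ((-2.1667)·(-2.1667) + (0.8333)·(0.8333) + (1.8333)·(1.8333) + (0.8333)·(0.8333) + (-1.1667)·(-1.1667) + (-0.1667)·(-0.1667)) / 5 = 10.8333/5 = 2.1667

S is symmetric (S[j,i] = S[i,j]). Assembling:

S = [[5.0667, 5.3333, 0.2667],
 [5.3333, 6.9667, -0.5667],
 [0.2667, -0.5667, 2.1667]]


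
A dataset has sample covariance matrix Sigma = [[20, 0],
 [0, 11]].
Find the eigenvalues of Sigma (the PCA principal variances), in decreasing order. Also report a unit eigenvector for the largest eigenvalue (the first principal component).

Step 1 — characteristic polynomial of 2×2 Sigma:
  det(Sigma - λI) = λ² - trace · λ + det = 0.
  trace = 20 + 11 = 31, det = 20·11 - (0)² = 220.
Step 2 — discriminant:
  Δ = trace² - 4·det = 961 - 880 = 81.
Step 3 — eigenvalues:
  λ = (trace ± √Δ)/2 = (31 ± 9)/2,
  λ_1 = 20,  λ_2 = 11.

Step 4 — unit eigenvector for λ_1: Sigma is diagonal, so its eigenvectors are the coordinate axes. λ_1 = 20 is the diagonal entry on the first coordinate axis, hence
  v_1 = (1, 0) (||v_1|| = 1).

λ_1 = 20,  λ_2 = 11;  v_1 ≈ (1, 0)


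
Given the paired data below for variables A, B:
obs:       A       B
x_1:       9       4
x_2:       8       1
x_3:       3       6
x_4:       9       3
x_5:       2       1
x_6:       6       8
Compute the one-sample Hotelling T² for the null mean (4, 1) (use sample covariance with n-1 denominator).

Step 1 — sample mean vector:
  mean(A) = (9 + 8 + 3 + 9 + 2 + 6) / 6 = 37/6 = 6.1667
  mean(B) = (4 + 1 + 6 + 3 + 1 + 8) / 6 = 23/6 = 3.8333
  x̄ = (6.1667, 3.8333),  deviation x̄ - mu_0 = (6.1667, 3.8333) - (4, 1) = (2.1667, 2.8333).

Step 2 — sample covariance matrix, S[i,j] = (1/(n-1)) · Σ_k (x_{k,i} - mean_i) · (x_{k,j} - mean_j), divisor n-1 = 5:
  S[A,A] = ((2.8333)·(2.8333) + (1.8333)·(1.8333) + (-3.1667)·(-3.1667) + (2.8333)·(2.8333) + (-4.1667)·(-4.1667) + (-0.1667)·(-0.1667)) / 5 = 46.8333/5 = 9.3667
  S[A,B] = ((2.8333)·(0.1667) + (1.8333)·(-2.8333) + (-3.1667)·(2.1667) + (2.8333)·(-0.8333) + (-4.1667)·(-2.8333) + (-0.1667)·(4.1667)) / 5 = -2.8333/5 = -0.5667
  S[B,B] = ((0.1667)·(0.1667) + (-2.8333)·(-2.8333) + (2.1667)·(2.1667) + (-0.8333)·(-0.8333) + (-2.8333)·(-2.8333) + (4.1667)·(4.1667)) / 5 = 38.8333/5 = 7.7667
  S = [[9.3667, -0.5667],
 [-0.5667, 7.7667]].

Step 3 — invert S. det(S) = 9.3667·7.7667 - (-0.5667)² = 72.4267.
  S^{-1} = (1/det) · [[d, -b], [-b, a]] = [[0.1072, 0.0078],
 [0.0078, 0.1293]].

Step 4 — quadratic form (x̄ - mu_0)^T · S^{-1} · (x̄ - mu_0):
  S^{-1} · (x̄ - mu_0) = (0.2545, 0.3834),
  (x̄ - mu_0)^T · [...] = (2.1667)·(0.2545) + (2.8333)·(0.3834) = 1.6377.

Step 5 — scale by n: T² = 6 · 1.6377 = 9.826.

T² ≈ 9.826


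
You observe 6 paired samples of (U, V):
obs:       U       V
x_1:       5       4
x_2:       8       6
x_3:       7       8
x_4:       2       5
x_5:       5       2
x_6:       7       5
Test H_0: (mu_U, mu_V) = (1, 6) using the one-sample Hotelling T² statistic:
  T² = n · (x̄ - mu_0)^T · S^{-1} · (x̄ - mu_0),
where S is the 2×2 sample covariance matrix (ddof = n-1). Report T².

Step 1 — sample mean vector:
  mean(U) = (5 + 8 + 7 + 2 + 5 + 7) / 6 = 34/6 = 5.6667
  mean(V) = (4 + 6 + 8 + 5 + 2 + 5) / 6 = 30/6 = 5
  x̄ = (5.6667, 5),  deviation x̄ - mu_0 = (5.6667, 5) - (1, 6) = (4.6667, -1).

Step 2 — sample covariance matrix, S[i,j] = (1/(n-1)) · Σ_k (x_{k,i} - mean_i) · (x_{k,j} - mean_j), divisor n-1 = 5:
  S[U,U] = ((-0.6667)·(-0.6667) + (2.3333)·(2.3333) + (1.3333)·(1.3333) + (-3.6667)·(-3.6667) + (-0.6667)·(-0.6667) + (1.3333)·(1.3333)) / 5 = 23.3333/5 = 4.6667
  S[U,V] = ((-0.6667)·(-1) + (2.3333)·(1) + (1.3333)·(3) + (-3.6667)·(0) + (-0.6667)·(-3) + (1.3333)·(0)) / 5 = 9/5 = 1.8
  S[V,V] = ((-1)·(-1) + (1)·(1) + (3)·(3) + (0)·(0) + (-3)·(-3) + (0)·(0)) / 5 = 20/5 = 4
  S = [[4.6667, 1.8],
 [1.8, 4]].

Step 3 — invert S. det(S) = 4.6667·4 - (1.8)² = 15.4267.
  S^{-1} = (1/det) · [[d, -b], [-b, a]] = [[0.2593, -0.1167],
 [-0.1167, 0.3025]].

Step 4 — quadratic form (x̄ - mu_0)^T · S^{-1} · (x̄ - mu_0):
  S^{-1} · (x̄ - mu_0) = (1.3267, -0.847),
  (x̄ - mu_0)^T · [...] = (4.6667)·(1.3267) + (-1)·(-0.847) = 7.0383.

Step 5 — scale by n: T² = 6 · 7.0383 = 42.2299.

T² ≈ 42.2299
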